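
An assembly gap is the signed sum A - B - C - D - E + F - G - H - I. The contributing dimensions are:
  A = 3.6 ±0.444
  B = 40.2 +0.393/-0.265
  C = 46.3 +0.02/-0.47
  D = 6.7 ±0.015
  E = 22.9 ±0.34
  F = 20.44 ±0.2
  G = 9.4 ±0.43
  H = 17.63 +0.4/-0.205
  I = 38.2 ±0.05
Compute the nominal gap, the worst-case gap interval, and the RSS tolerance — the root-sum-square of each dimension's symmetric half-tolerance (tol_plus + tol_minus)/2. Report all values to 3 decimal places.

nominal=-157.290 wc=[-159.582,-154.871] rss=0.895

Stack each dimension's contribution:
  +A: nom +3.600 → Σnom=3.600; wc +0.444/-0.444 → slack +0.444/-0.444; half-tol=0.444, Σhalf²=0.197136
  -B: nom -40.200 → Σnom=-36.600; wc +0.265/-0.393 → slack +0.709/-0.837; half-tol=0.329, Σhalf²=0.305377
  -C: nom -46.300 → Σnom=-82.900; wc +0.470/-0.020 → slack +1.179/-0.857; half-tol=0.245, Σhalf²=0.365402
  -D: nom -6.700 → Σnom=-89.600; wc +0.015/-0.015 → slack +1.194/-0.872; half-tol=0.015, Σhalf²=0.365627
  -E: nom -22.900 → Σnom=-112.500; wc +0.340/-0.340 → slack +1.534/-1.212; half-tol=0.340, Σhalf²=0.481227
  +F: nom +20.440 → Σnom=-92.060; wc +0.200/-0.200 → slack +1.734/-1.412; half-tol=0.200, Σhalf²=0.521227
  -G: nom -9.400 → Σnom=-101.460; wc +0.430/-0.430 → slack +2.164/-1.842; half-tol=0.430, Σhalf²=0.706127
  -H: nom -17.630 → Σnom=-119.090; wc +0.205/-0.400 → slack +2.369/-2.242; half-tol=0.302, Σhalf²=0.797633
  -I: nom -38.200 → Σnom=-157.290; wc +0.050/-0.050 → slack +2.419/-2.292; half-tol=0.050, Σhalf²=0.800133
Nominal = -157.290. Worst-case = [-157.290 - 2.292, -157.290 + 2.419] = [-159.582, -154.871]. RSS = √0.800133 = 0.895.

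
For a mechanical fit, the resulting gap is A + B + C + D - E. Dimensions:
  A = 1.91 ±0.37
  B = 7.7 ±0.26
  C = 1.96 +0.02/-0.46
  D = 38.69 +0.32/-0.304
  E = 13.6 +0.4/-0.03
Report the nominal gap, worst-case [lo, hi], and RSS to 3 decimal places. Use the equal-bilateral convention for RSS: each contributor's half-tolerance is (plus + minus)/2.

nominal=36.660 wc=[34.866,37.660] rss=0.637

Stack each dimension's contribution:
  +A: nom +1.910 → Σnom=1.910; wc +0.370/-0.370 → slack +0.370/-0.370; half-tol=0.370, Σhalf²=0.136900
  +B: nom +7.700 → Σnom=9.610; wc +0.260/-0.260 → slack +0.630/-0.630; half-tol=0.260, Σhalf²=0.204500
  +C: nom +1.960 → Σnom=11.570; wc +0.020/-0.460 → slack +0.650/-1.090; half-tol=0.240, Σhalf²=0.262100
  +D: nom +38.690 → Σnom=50.260; wc +0.320/-0.304 → slack +0.970/-1.394; half-tol=0.312, Σhalf²=0.359444
  -E: nom -13.600 → Σnom=36.660; wc +0.030/-0.400 → slack +1.000/-1.794; half-tol=0.215, Σhalf²=0.405669
Nominal = 36.660. Worst-case = [36.660 - 1.794, 36.660 + 1.000] = [34.866, 37.660]. RSS = √0.405669 = 0.637.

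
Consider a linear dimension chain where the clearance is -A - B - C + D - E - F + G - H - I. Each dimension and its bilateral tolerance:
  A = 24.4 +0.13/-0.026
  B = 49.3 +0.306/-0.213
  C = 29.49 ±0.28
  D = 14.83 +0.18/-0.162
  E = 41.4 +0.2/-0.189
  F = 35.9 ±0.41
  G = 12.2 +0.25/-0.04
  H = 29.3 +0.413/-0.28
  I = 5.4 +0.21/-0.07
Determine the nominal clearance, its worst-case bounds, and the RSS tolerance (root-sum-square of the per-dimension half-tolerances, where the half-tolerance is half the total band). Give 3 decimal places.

Stack each dimension's contribution:
  -A: nom -24.400 → Σnom=-24.400; wc +0.026/-0.130 → slack +0.026/-0.130; half-tol=0.078, Σhalf²=0.006084
  -B: nom -49.300 → Σnom=-73.700; wc +0.213/-0.306 → slack +0.239/-0.436; half-tol=0.260, Σhalf²=0.073424
  -C: nom -29.490 → Σnom=-103.190; wc +0.280/-0.280 → slack +0.519/-0.716; half-tol=0.280, Σhalf²=0.151824
  +D: nom +14.830 → Σnom=-88.360; wc +0.180/-0.162 → slack +0.699/-0.878; half-tol=0.171, Σhalf²=0.181065
  -E: nom -41.400 → Σnom=-129.760; wc +0.189/-0.200 → slack +0.888/-1.078; half-tol=0.195, Σhalf²=0.218896
  -F: nom -35.900 → Σnom=-165.660; wc +0.410/-0.410 → slack +1.298/-1.488; half-tol=0.410, Σhalf²=0.386995
  +G: nom +12.200 → Σnom=-153.460; wc +0.250/-0.040 → slack +1.548/-1.528; half-tol=0.145, Σhalf²=0.408021
  -H: nom -29.300 → Σnom=-182.760; wc +0.280/-0.413 → slack +1.828/-1.941; half-tol=0.347, Σhalf²=0.528083
  -I: nom -5.400 → Σnom=-188.160; wc +0.070/-0.210 → slack +1.898/-2.151; half-tol=0.140, Σhalf²=0.547683
Nominal = -188.160. Worst-case = [-188.160 - 2.151, -188.160 + 1.898] = [-190.311, -186.262]. RSS = √0.547683 = 0.740.

nominal=-188.160 wc=[-190.311,-186.262] rss=0.740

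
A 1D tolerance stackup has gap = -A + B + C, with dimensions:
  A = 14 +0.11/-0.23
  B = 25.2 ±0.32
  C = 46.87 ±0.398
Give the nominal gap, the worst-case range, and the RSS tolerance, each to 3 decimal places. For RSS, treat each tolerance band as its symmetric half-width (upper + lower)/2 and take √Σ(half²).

Stack each dimension's contribution:
  -A: nom -14.000 → Σnom=-14.000; wc +0.230/-0.110 → slack +0.230/-0.110; half-tol=0.170, Σhalf²=0.028900
  +B: nom +25.200 → Σnom=11.200; wc +0.320/-0.320 → slack +0.550/-0.430; half-tol=0.320, Σhalf²=0.131300
  +C: nom +46.870 → Σnom=58.070; wc +0.398/-0.398 → slack +0.948/-0.828; half-tol=0.398, Σhalf²=0.289704
Nominal = 58.070. Worst-case = [58.070 - 0.828, 58.070 + 0.948] = [57.242, 59.018]. RSS = √0.289704 = 0.538.

nominal=58.070 wc=[57.242,59.018] rss=0.538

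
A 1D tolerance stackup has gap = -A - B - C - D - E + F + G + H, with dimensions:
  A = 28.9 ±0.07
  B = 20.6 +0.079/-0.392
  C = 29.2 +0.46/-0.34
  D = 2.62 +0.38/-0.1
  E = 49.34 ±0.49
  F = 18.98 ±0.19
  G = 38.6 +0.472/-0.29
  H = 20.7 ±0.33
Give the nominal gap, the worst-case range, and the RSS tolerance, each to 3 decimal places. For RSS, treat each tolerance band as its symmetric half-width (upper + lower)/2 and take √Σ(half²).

Stack each dimension's contribution:
  -A: nom -28.900 → Σnom=-28.900; wc +0.070/-0.070 → slack +0.070/-0.070; half-tol=0.070, Σhalf²=0.004900
  -B: nom -20.600 → Σnom=-49.500; wc +0.392/-0.079 → slack +0.462/-0.149; half-tol=0.236, Σhalf²=0.060360
  -C: nom -29.200 → Σnom=-78.700; wc +0.340/-0.460 → slack +0.802/-0.609; half-tol=0.400, Σhalf²=0.220360
  -D: nom -2.620 → Σnom=-81.320; wc +0.100/-0.380 → slack +0.902/-0.989; half-tol=0.240, Σhalf²=0.277960
  -E: nom -49.340 → Σnom=-130.660; wc +0.490/-0.490 → slack +1.392/-1.479; half-tol=0.490, Σhalf²=0.518060
  +F: nom +18.980 → Σnom=-111.680; wc +0.190/-0.190 → slack +1.582/-1.669; half-tol=0.190, Σhalf²=0.554160
  +G: nom +38.600 → Σnom=-73.080; wc +0.472/-0.290 → slack +2.054/-1.959; half-tol=0.381, Σhalf²=0.699321
  +H: nom +20.700 → Σnom=-52.380; wc +0.330/-0.330 → slack +2.384/-2.289; half-tol=0.330, Σhalf²=0.808221
Nominal = -52.380. Worst-case = [-52.380 - 2.289, -52.380 + 2.384] = [-54.669, -49.996]. RSS = √0.808221 = 0.899.

nominal=-52.380 wc=[-54.669,-49.996] rss=0.899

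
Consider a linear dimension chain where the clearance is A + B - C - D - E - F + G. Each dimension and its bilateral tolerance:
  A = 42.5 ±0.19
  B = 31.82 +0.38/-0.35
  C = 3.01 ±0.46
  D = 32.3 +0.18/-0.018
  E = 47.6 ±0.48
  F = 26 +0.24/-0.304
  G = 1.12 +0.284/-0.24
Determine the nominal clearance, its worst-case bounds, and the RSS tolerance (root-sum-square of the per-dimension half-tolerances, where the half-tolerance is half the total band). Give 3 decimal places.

nominal=-33.470 wc=[-35.610,-31.354] rss=0.874

Stack each dimension's contribution:
  +A: nom +42.500 → Σnom=42.500; wc +0.190/-0.190 → slack +0.190/-0.190; half-tol=0.190, Σhalf²=0.036100
  +B: nom +31.820 → Σnom=74.320; wc +0.380/-0.350 → slack +0.570/-0.540; half-tol=0.365, Σhalf²=0.169325
  -C: nom -3.010 → Σnom=71.310; wc +0.460/-0.460 → slack +1.030/-1.000; half-tol=0.460, Σhalf²=0.380925
  -D: nom -32.300 → Σnom=39.010; wc +0.018/-0.180 → slack +1.048/-1.180; half-tol=0.099, Σhalf²=0.390726
  -E: nom -47.600 → Σnom=-8.590; wc +0.480/-0.480 → slack +1.528/-1.660; half-tol=0.480, Σhalf²=0.621126
  -F: nom -26.000 → Σnom=-34.590; wc +0.304/-0.240 → slack +1.832/-1.900; half-tol=0.272, Σhalf²=0.695110
  +G: nom +1.120 → Σnom=-33.470; wc +0.284/-0.240 → slack +2.116/-2.140; half-tol=0.262, Σhalf²=0.763754
Nominal = -33.470. Worst-case = [-33.470 - 2.140, -33.470 + 2.116] = [-35.610, -31.354]. RSS = √0.763754 = 0.874.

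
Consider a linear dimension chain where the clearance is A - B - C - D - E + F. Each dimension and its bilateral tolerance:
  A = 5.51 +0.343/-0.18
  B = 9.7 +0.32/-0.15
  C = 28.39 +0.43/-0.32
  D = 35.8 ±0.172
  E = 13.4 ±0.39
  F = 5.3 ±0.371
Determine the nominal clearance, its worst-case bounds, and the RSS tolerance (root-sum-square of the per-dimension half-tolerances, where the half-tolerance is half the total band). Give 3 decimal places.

nominal=-76.480 wc=[-78.343,-74.734] rss=0.764

Stack each dimension's contribution:
  +A: nom +5.510 → Σnom=5.510; wc +0.343/-0.180 → slack +0.343/-0.180; half-tol=0.262, Σhalf²=0.068382
  -B: nom -9.700 → Σnom=-4.190; wc +0.150/-0.320 → slack +0.493/-0.500; half-tol=0.235, Σhalf²=0.123607
  -C: nom -28.390 → Σnom=-32.580; wc +0.320/-0.430 → slack +0.813/-0.930; half-tol=0.375, Σhalf²=0.264232
  -D: nom -35.800 → Σnom=-68.380; wc +0.172/-0.172 → slack +0.985/-1.102; half-tol=0.172, Σhalf²=0.293816
  -E: nom -13.400 → Σnom=-81.780; wc +0.390/-0.390 → slack +1.375/-1.492; half-tol=0.390, Σhalf²=0.445916
  +F: nom +5.300 → Σnom=-76.480; wc +0.371/-0.371 → slack +1.746/-1.863; half-tol=0.371, Σhalf²=0.583557
Nominal = -76.480. Worst-case = [-76.480 - 1.863, -76.480 + 1.746] = [-78.343, -74.734]. RSS = √0.583557 = 0.764.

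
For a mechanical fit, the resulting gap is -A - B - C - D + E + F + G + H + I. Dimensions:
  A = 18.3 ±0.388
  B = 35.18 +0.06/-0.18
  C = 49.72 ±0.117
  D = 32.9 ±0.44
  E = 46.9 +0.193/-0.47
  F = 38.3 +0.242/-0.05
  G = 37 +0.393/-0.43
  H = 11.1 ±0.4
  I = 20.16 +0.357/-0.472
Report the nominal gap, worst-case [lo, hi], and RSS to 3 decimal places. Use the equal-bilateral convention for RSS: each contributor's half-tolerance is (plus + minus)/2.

nominal=17.360 wc=[14.533,20.070] rss=1.002

Stack each dimension's contribution:
  -A: nom -18.300 → Σnom=-18.300; wc +0.388/-0.388 → slack +0.388/-0.388; half-tol=0.388, Σhalf²=0.150544
  -B: nom -35.180 → Σnom=-53.480; wc +0.180/-0.060 → slack +0.568/-0.448; half-tol=0.120, Σhalf²=0.164944
  -C: nom -49.720 → Σnom=-103.200; wc +0.117/-0.117 → slack +0.685/-0.565; half-tol=0.117, Σhalf²=0.178633
  -D: nom -32.900 → Σnom=-136.100; wc +0.440/-0.440 → slack +1.125/-1.005; half-tol=0.440, Σhalf²=0.372233
  +E: nom +46.900 → Σnom=-89.200; wc +0.193/-0.470 → slack +1.318/-1.475; half-tol=0.332, Σhalf²=0.482125
  +F: nom +38.300 → Σnom=-50.900; wc +0.242/-0.050 → slack +1.560/-1.525; half-tol=0.146, Σhalf²=0.503441
  +G: nom +37.000 → Σnom=-13.900; wc +0.393/-0.430 → slack +1.953/-1.955; half-tol=0.411, Σhalf²=0.672774
  +H: nom +11.100 → Σnom=-2.800; wc +0.400/-0.400 → slack +2.353/-2.355; half-tol=0.400, Σhalf²=0.832774
  +I: nom +20.160 → Σnom=17.360; wc +0.357/-0.472 → slack +2.710/-2.827; half-tol=0.414, Σhalf²=1.004584
Nominal = 17.360. Worst-case = [17.360 - 2.827, 17.360 + 2.710] = [14.533, 20.070]. RSS = √1.004584 = 1.002.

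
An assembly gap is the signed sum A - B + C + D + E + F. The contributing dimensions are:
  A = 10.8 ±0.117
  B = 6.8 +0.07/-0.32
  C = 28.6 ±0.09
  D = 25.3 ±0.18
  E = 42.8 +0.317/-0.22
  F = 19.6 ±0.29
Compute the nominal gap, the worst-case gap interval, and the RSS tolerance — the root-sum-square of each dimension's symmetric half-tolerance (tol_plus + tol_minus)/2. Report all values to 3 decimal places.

Stack each dimension's contribution:
  +A: nom +10.800 → Σnom=10.800; wc +0.117/-0.117 → slack +0.117/-0.117; half-tol=0.117, Σhalf²=0.013689
  -B: nom -6.800 → Σnom=4.000; wc +0.320/-0.070 → slack +0.437/-0.187; half-tol=0.195, Σhalf²=0.051714
  +C: nom +28.600 → Σnom=32.600; wc +0.090/-0.090 → slack +0.527/-0.277; half-tol=0.090, Σhalf²=0.059814
  +D: nom +25.300 → Σnom=57.900; wc +0.180/-0.180 → slack +0.707/-0.457; half-tol=0.180, Σhalf²=0.092214
  +E: nom +42.800 → Σnom=100.700; wc +0.317/-0.220 → slack +1.024/-0.677; half-tol=0.269, Σhalf²=0.164306
  +F: nom +19.600 → Σnom=120.300; wc +0.290/-0.290 → slack +1.314/-0.967; half-tol=0.290, Σhalf²=0.248406
Nominal = 120.300. Worst-case = [120.300 - 0.967, 120.300 + 1.314] = [119.333, 121.614]. RSS = √0.248406 = 0.498.

nominal=120.300 wc=[119.333,121.614] rss=0.498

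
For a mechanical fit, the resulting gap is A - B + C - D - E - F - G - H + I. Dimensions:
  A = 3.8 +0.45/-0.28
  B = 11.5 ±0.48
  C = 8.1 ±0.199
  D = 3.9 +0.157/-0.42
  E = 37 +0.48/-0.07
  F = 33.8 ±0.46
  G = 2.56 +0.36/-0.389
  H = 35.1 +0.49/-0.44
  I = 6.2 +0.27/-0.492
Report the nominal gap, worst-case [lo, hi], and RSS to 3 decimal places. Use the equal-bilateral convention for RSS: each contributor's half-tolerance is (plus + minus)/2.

Stack each dimension's contribution:
  +A: nom +3.800 → Σnom=3.800; wc +0.450/-0.280 → slack +0.450/-0.280; half-tol=0.365, Σhalf²=0.133225
  -B: nom -11.500 → Σnom=-7.700; wc +0.480/-0.480 → slack +0.930/-0.760; half-tol=0.480, Σhalf²=0.363625
  +C: nom +8.100 → Σnom=0.400; wc +0.199/-0.199 → slack +1.129/-0.959; half-tol=0.199, Σhalf²=0.403226
  -D: nom -3.900 → Σnom=-3.500; wc +0.420/-0.157 → slack +1.549/-1.116; half-tol=0.288, Σhalf²=0.486458
  -E: nom -37.000 → Σnom=-40.500; wc +0.070/-0.480 → slack +1.619/-1.596; half-tol=0.275, Σhalf²=0.562083
  -F: nom -33.800 → Σnom=-74.300; wc +0.460/-0.460 → slack +2.079/-2.056; half-tol=0.460, Σhalf²=0.773683
  -G: nom -2.560 → Σnom=-76.860; wc +0.389/-0.360 → slack +2.468/-2.416; half-tol=0.374, Σhalf²=0.913934
  -H: nom -35.100 → Σnom=-111.960; wc +0.440/-0.490 → slack +2.908/-2.906; half-tol=0.465, Σhalf²=1.130159
  +I: nom +6.200 → Σnom=-105.760; wc +0.270/-0.492 → slack +3.178/-3.398; half-tol=0.381, Σhalf²=1.275320
Nominal = -105.760. Worst-case = [-105.760 - 3.398, -105.760 + 3.178] = [-109.158, -102.582]. RSS = √1.275320 = 1.129.

nominal=-105.760 wc=[-109.158,-102.582] rss=1.129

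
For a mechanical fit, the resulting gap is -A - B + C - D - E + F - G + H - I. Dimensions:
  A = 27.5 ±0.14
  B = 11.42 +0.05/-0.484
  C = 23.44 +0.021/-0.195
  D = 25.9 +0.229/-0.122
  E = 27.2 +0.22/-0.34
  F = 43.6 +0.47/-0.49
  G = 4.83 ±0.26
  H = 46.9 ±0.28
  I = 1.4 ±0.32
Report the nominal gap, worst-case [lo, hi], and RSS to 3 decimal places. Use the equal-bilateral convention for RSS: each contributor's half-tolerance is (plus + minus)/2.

Stack each dimension's contribution:
  -A: nom -27.500 → Σnom=-27.500; wc +0.140/-0.140 → slack +0.140/-0.140; half-tol=0.140, Σhalf²=0.019600
  -B: nom -11.420 → Σnom=-38.920; wc +0.484/-0.050 → slack +0.624/-0.190; half-tol=0.267, Σhalf²=0.090889
  +C: nom +23.440 → Σnom=-15.480; wc +0.021/-0.195 → slack +0.645/-0.385; half-tol=0.108, Σhalf²=0.102553
  -D: nom -25.900 → Σnom=-41.380; wc +0.122/-0.229 → slack +0.767/-0.614; half-tol=0.175, Σhalf²=0.133353
  -E: nom -27.200 → Σnom=-68.580; wc +0.340/-0.220 → slack +1.107/-0.834; half-tol=0.280, Σhalf²=0.211753
  +F: nom +43.600 → Σnom=-24.980; wc +0.470/-0.490 → slack +1.577/-1.324; half-tol=0.480, Σhalf²=0.442153
  -G: nom -4.830 → Σnom=-29.810; wc +0.260/-0.260 → slack +1.837/-1.584; half-tol=0.260, Σhalf²=0.509753
  +H: nom +46.900 → Σnom=17.090; wc +0.280/-0.280 → slack +2.117/-1.864; half-tol=0.280, Σhalf²=0.588153
  -I: nom -1.400 → Σnom=15.690; wc +0.320/-0.320 → slack +2.437/-2.184; half-tol=0.320, Σhalf²=0.690553
Nominal = 15.690. Worst-case = [15.690 - 2.184, 15.690 + 2.437] = [13.506, 18.127]. RSS = √0.690553 = 0.831.

nominal=15.690 wc=[13.506,18.127] rss=0.831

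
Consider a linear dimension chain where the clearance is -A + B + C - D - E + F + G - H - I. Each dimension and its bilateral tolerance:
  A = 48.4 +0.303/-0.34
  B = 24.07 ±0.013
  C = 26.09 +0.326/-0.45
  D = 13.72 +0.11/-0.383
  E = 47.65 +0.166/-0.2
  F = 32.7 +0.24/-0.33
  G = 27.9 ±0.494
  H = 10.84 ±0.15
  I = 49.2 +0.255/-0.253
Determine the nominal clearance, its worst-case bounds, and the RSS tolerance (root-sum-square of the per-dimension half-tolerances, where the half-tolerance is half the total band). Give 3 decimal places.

Stack each dimension's contribution:
  -A: nom -48.400 → Σnom=-48.400; wc +0.340/-0.303 → slack +0.340/-0.303; half-tol=0.322, Σhalf²=0.103362
  +B: nom +24.070 → Σnom=-24.330; wc +0.013/-0.013 → slack +0.353/-0.316; half-tol=0.013, Σhalf²=0.103531
  +C: nom +26.090 → Σnom=1.760; wc +0.326/-0.450 → slack +0.679/-0.766; half-tol=0.388, Σhalf²=0.254075
  -D: nom -13.720 → Σnom=-11.960; wc +0.383/-0.110 → slack +1.062/-0.876; half-tol=0.246, Σhalf²=0.314838
  -E: nom -47.650 → Σnom=-59.610; wc +0.200/-0.166 → slack +1.262/-1.042; half-tol=0.183, Σhalf²=0.348327
  +F: nom +32.700 → Σnom=-26.910; wc +0.240/-0.330 → slack +1.502/-1.372; half-tol=0.285, Σhalf²=0.429552
  +G: nom +27.900 → Σnom=0.990; wc +0.494/-0.494 → slack +1.996/-1.866; half-tol=0.494, Σhalf²=0.673588
  -H: nom -10.840 → Σnom=-9.850; wc +0.150/-0.150 → slack +2.146/-2.016; half-tol=0.150, Σhalf²=0.696088
  -I: nom -49.200 → Σnom=-59.050; wc +0.253/-0.255 → slack +2.399/-2.271; half-tol=0.254, Σhalf²=0.760604
Nominal = -59.050. Worst-case = [-59.050 - 2.271, -59.050 + 2.399] = [-61.321, -56.651]. RSS = √0.760604 = 0.872.

nominal=-59.050 wc=[-61.321,-56.651] rss=0.872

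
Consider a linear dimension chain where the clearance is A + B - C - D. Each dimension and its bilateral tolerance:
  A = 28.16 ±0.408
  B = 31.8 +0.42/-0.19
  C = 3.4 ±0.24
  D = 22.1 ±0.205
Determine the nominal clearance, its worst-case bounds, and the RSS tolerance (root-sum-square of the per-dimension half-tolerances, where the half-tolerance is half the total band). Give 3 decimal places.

nominal=34.460 wc=[33.417,35.733] rss=0.599

Stack each dimension's contribution:
  +A: nom +28.160 → Σnom=28.160; wc +0.408/-0.408 → slack +0.408/-0.408; half-tol=0.408, Σhalf²=0.166464
  +B: nom +31.800 → Σnom=59.960; wc +0.420/-0.190 → slack +0.828/-0.598; half-tol=0.305, Σhalf²=0.259489
  -C: nom -3.400 → Σnom=56.560; wc +0.240/-0.240 → slack +1.068/-0.838; half-tol=0.240, Σhalf²=0.317089
  -D: nom -22.100 → Σnom=34.460; wc +0.205/-0.205 → slack +1.273/-1.043; half-tol=0.205, Σhalf²=0.359114
Nominal = 34.460. Worst-case = [34.460 - 1.043, 34.460 + 1.273] = [33.417, 35.733]. RSS = √0.359114 = 0.599.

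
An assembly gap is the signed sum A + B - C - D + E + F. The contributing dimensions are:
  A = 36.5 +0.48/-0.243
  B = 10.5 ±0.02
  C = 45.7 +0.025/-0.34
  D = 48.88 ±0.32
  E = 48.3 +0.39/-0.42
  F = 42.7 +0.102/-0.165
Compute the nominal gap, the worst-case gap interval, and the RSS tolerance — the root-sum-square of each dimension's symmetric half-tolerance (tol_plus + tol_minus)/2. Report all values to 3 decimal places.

nominal=43.420 wc=[42.227,45.072] rss=0.670

Stack each dimension's contribution:
  +A: nom +36.500 → Σnom=36.500; wc +0.480/-0.243 → slack +0.480/-0.243; half-tol=0.361, Σhalf²=0.130682
  +B: nom +10.500 → Σnom=47.000; wc +0.020/-0.020 → slack +0.500/-0.263; half-tol=0.020, Σhalf²=0.131082
  -C: nom -45.700 → Σnom=1.300; wc +0.340/-0.025 → slack +0.840/-0.288; half-tol=0.183, Σhalf²=0.164389
  -D: nom -48.880 → Σnom=-47.580; wc +0.320/-0.320 → slack +1.160/-0.608; half-tol=0.320, Σhalf²=0.266789
  +E: nom +48.300 → Σnom=0.720; wc +0.390/-0.420 → slack +1.550/-1.028; half-tol=0.405, Σhalf²=0.430814
  +F: nom +42.700 → Σnom=43.420; wc +0.102/-0.165 → slack +1.652/-1.193; half-tol=0.134, Σhalf²=0.448636
Nominal = 43.420. Worst-case = [43.420 - 1.193, 43.420 + 1.652] = [42.227, 45.072]. RSS = √0.448636 = 0.670.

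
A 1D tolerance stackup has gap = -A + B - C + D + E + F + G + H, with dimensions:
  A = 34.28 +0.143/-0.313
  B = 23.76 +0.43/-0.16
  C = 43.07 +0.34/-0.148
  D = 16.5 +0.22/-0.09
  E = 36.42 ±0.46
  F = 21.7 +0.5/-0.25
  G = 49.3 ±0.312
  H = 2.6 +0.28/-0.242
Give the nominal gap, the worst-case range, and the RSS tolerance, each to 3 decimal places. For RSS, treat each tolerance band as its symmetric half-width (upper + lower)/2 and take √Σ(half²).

nominal=72.930 wc=[70.933,75.593] rss=0.860

Stack each dimension's contribution:
  -A: nom -34.280 → Σnom=-34.280; wc +0.313/-0.143 → slack +0.313/-0.143; half-tol=0.228, Σhalf²=0.051984
  +B: nom +23.760 → Σnom=-10.520; wc +0.430/-0.160 → slack +0.743/-0.303; half-tol=0.295, Σhalf²=0.139009
  -C: nom -43.070 → Σnom=-53.590; wc +0.148/-0.340 → slack +0.891/-0.643; half-tol=0.244, Σhalf²=0.198545
  +D: nom +16.500 → Σnom=-37.090; wc +0.220/-0.090 → slack +1.111/-0.733; half-tol=0.155, Σhalf²=0.222570
  +E: nom +36.420 → Σnom=-0.670; wc +0.460/-0.460 → slack +1.571/-1.193; half-tol=0.460, Σhalf²=0.434170
  +F: nom +21.700 → Σnom=21.030; wc +0.500/-0.250 → slack +2.071/-1.443; half-tol=0.375, Σhalf²=0.574795
  +G: nom +49.300 → Σnom=70.330; wc +0.312/-0.312 → slack +2.383/-1.755; half-tol=0.312, Σhalf²=0.672139
  +H: nom +2.600 → Σnom=72.930; wc +0.280/-0.242 → slack +2.663/-1.997; half-tol=0.261, Σhalf²=0.740260
Nominal = 72.930. Worst-case = [72.930 - 1.997, 72.930 + 2.663] = [70.933, 75.593]. RSS = √0.740260 = 0.860.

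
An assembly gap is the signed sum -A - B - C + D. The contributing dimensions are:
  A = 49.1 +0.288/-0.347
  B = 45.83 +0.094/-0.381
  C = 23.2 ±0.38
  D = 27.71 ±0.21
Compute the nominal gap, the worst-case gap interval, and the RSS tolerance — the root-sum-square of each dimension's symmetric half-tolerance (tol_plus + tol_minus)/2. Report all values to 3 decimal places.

nominal=-90.420 wc=[-91.392,-89.102] rss=0.588

Stack each dimension's contribution:
  -A: nom -49.100 → Σnom=-49.100; wc +0.347/-0.288 → slack +0.347/-0.288; half-tol=0.318, Σhalf²=0.100806
  -B: nom -45.830 → Σnom=-94.930; wc +0.381/-0.094 → slack +0.728/-0.382; half-tol=0.237, Σhalf²=0.157213
  -C: nom -23.200 → Σnom=-118.130; wc +0.380/-0.380 → slack +1.108/-0.762; half-tol=0.380, Σhalf²=0.301613
  +D: nom +27.710 → Σnom=-90.420; wc +0.210/-0.210 → slack +1.318/-0.972; half-tol=0.210, Σhalf²=0.345712
Nominal = -90.420. Worst-case = [-90.420 - 0.972, -90.420 + 1.318] = [-91.392, -89.102]. RSS = √0.345712 = 0.588.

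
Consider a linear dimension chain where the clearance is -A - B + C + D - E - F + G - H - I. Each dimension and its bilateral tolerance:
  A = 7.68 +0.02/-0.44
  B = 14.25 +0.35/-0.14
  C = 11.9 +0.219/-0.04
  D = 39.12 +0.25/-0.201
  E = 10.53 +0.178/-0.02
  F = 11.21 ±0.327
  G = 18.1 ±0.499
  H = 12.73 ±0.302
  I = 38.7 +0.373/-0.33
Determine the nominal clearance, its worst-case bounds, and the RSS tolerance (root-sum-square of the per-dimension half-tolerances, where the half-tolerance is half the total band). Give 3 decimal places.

nominal=-25.980 wc=[-28.270,-23.453] rss=0.872

Stack each dimension's contribution:
  -A: nom -7.680 → Σnom=-7.680; wc +0.440/-0.020 → slack +0.440/-0.020; half-tol=0.230, Σhalf²=0.052900
  -B: nom -14.250 → Σnom=-21.930; wc +0.140/-0.350 → slack +0.580/-0.370; half-tol=0.245, Σhalf²=0.112925
  +C: nom +11.900 → Σnom=-10.030; wc +0.219/-0.040 → slack +0.799/-0.410; half-tol=0.130, Σhalf²=0.129695
  +D: nom +39.120 → Σnom=29.090; wc +0.250/-0.201 → slack +1.049/-0.611; half-tol=0.226, Σhalf²=0.180545
  -E: nom -10.530 → Σnom=18.560; wc +0.020/-0.178 → slack +1.069/-0.789; half-tol=0.099, Σhalf²=0.190346
  -F: nom -11.210 → Σnom=7.350; wc +0.327/-0.327 → slack +1.396/-1.116; half-tol=0.327, Σhalf²=0.297275
  +G: nom +18.100 → Σnom=25.450; wc +0.499/-0.499 → slack +1.895/-1.615; half-tol=0.499, Σhalf²=0.546276
  -H: nom -12.730 → Σnom=12.720; wc +0.302/-0.302 → slack +2.197/-1.917; half-tol=0.302, Σhalf²=0.637480
  -I: nom -38.700 → Σnom=-25.980; wc +0.330/-0.373 → slack +2.527/-2.290; half-tol=0.352, Σhalf²=0.761033
Nominal = -25.980. Worst-case = [-25.980 - 2.290, -25.980 + 2.527] = [-28.270, -23.453]. RSS = √0.761033 = 0.872.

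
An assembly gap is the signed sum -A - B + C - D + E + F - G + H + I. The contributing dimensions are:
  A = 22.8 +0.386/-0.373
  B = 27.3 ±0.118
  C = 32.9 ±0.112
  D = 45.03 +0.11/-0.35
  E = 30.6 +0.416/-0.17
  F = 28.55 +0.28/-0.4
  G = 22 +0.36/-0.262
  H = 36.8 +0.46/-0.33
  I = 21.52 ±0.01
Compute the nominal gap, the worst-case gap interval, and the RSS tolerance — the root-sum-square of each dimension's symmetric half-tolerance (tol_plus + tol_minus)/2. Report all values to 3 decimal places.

nominal=33.240 wc=[31.244,35.621] rss=0.823

Stack each dimension's contribution:
  -A: nom -22.800 → Σnom=-22.800; wc +0.373/-0.386 → slack +0.373/-0.386; half-tol=0.380, Σhalf²=0.144020
  -B: nom -27.300 → Σnom=-50.100; wc +0.118/-0.118 → slack +0.491/-0.504; half-tol=0.118, Σhalf²=0.157944
  +C: nom +32.900 → Σnom=-17.200; wc +0.112/-0.112 → slack +0.603/-0.616; half-tol=0.112, Σhalf²=0.170488
  -D: nom -45.030 → Σnom=-62.230; wc +0.350/-0.110 → slack +0.953/-0.726; half-tol=0.230, Σhalf²=0.223388
  +E: nom +30.600 → Σnom=-31.630; wc +0.416/-0.170 → slack +1.369/-0.896; half-tol=0.293, Σhalf²=0.309237
  +F: nom +28.550 → Σnom=-3.080; wc +0.280/-0.400 → slack +1.649/-1.296; half-tol=0.340, Σhalf²=0.424837
  -G: nom -22.000 → Σnom=-25.080; wc +0.262/-0.360 → slack +1.911/-1.656; half-tol=0.311, Σhalf²=0.521558
  +H: nom +36.800 → Σnom=11.720; wc +0.460/-0.330 → slack +2.371/-1.986; half-tol=0.395, Σhalf²=0.677583
  +I: nom +21.520 → Σnom=33.240; wc +0.010/-0.010 → slack +2.381/-1.996; half-tol=0.010, Σhalf²=0.677683
Nominal = 33.240. Worst-case = [33.240 - 1.996, 33.240 + 2.381] = [31.244, 35.621]. RSS = √0.677683 = 0.823.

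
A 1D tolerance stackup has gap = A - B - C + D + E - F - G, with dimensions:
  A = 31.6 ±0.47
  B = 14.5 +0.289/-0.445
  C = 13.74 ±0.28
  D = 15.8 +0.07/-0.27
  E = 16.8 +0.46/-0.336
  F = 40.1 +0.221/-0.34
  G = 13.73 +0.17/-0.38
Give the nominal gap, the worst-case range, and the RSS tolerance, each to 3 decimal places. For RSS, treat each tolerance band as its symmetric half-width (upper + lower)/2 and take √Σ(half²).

nominal=-17.870 wc=[-19.906,-15.425] rss=0.881

Stack each dimension's contribution:
  +A: nom +31.600 → Σnom=31.600; wc +0.470/-0.470 → slack +0.470/-0.470; half-tol=0.470, Σhalf²=0.220900
  -B: nom -14.500 → Σnom=17.100; wc +0.445/-0.289 → slack +0.915/-0.759; half-tol=0.367, Σhalf²=0.355589
  -C: nom -13.740 → Σnom=3.360; wc +0.280/-0.280 → slack +1.195/-1.039; half-tol=0.280, Σhalf²=0.433989
  +D: nom +15.800 → Σnom=19.160; wc +0.070/-0.270 → slack +1.265/-1.309; half-tol=0.170, Σhalf²=0.462889
  +E: nom +16.800 → Σnom=35.960; wc +0.460/-0.336 → slack +1.725/-1.645; half-tol=0.398, Σhalf²=0.621293
  -F: nom -40.100 → Σnom=-4.140; wc +0.340/-0.221 → slack +2.065/-1.866; half-tol=0.281, Σhalf²=0.699973
  -G: nom -13.730 → Σnom=-17.870; wc +0.380/-0.170 → slack +2.445/-2.036; half-tol=0.275, Σhalf²=0.775598
Nominal = -17.870. Worst-case = [-17.870 - 2.036, -17.870 + 2.445] = [-19.906, -15.425]. RSS = √0.775598 = 0.881.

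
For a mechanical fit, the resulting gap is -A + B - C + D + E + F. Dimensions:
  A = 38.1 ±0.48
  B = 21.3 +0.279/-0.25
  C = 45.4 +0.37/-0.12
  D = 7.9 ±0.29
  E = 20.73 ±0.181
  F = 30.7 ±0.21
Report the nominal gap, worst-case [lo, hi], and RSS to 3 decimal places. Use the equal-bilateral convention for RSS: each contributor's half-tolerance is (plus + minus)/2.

nominal=-2.870 wc=[-4.651,-1.310] rss=0.722

Stack each dimension's contribution:
  -A: nom -38.100 → Σnom=-38.100; wc +0.480/-0.480 → slack +0.480/-0.480; half-tol=0.480, Σhalf²=0.230400
  +B: nom +21.300 → Σnom=-16.800; wc +0.279/-0.250 → slack +0.759/-0.730; half-tol=0.265, Σhalf²=0.300360
  -C: nom -45.400 → Σnom=-62.200; wc +0.120/-0.370 → slack +0.879/-1.100; half-tol=0.245, Σhalf²=0.360385
  +D: nom +7.900 → Σnom=-54.300; wc +0.290/-0.290 → slack +1.169/-1.390; half-tol=0.290, Σhalf²=0.444485
  +E: nom +20.730 → Σnom=-33.570; wc +0.181/-0.181 → slack +1.350/-1.571; half-tol=0.181, Σhalf²=0.477246
  +F: nom +30.700 → Σnom=-2.870; wc +0.210/-0.210 → slack +1.560/-1.781; half-tol=0.210, Σhalf²=0.521346
Nominal = -2.870. Worst-case = [-2.870 - 1.781, -2.870 + 1.560] = [-4.651, -1.310]. RSS = √0.521346 = 0.722.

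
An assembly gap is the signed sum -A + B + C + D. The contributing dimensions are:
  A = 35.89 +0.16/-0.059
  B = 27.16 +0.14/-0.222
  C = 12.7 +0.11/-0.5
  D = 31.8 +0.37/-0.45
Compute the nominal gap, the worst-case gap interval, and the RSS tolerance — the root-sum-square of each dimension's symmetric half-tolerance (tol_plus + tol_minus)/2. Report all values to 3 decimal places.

nominal=35.770 wc=[34.438,36.449] rss=0.553

Stack each dimension's contribution:
  -A: nom -35.890 → Σnom=-35.890; wc +0.059/-0.160 → slack +0.059/-0.160; half-tol=0.110, Σhalf²=0.011990
  +B: nom +27.160 → Σnom=-8.730; wc +0.140/-0.222 → slack +0.199/-0.382; half-tol=0.181, Σhalf²=0.044751
  +C: nom +12.700 → Σnom=3.970; wc +0.110/-0.500 → slack +0.309/-0.882; half-tol=0.305, Σhalf²=0.137776
  +D: nom +31.800 → Σnom=35.770; wc +0.370/-0.450 → slack +0.679/-1.332; half-tol=0.410, Σhalf²=0.305876
Nominal = 35.770. Worst-case = [35.770 - 1.332, 35.770 + 0.679] = [34.438, 36.449]. RSS = √0.305876 = 0.553.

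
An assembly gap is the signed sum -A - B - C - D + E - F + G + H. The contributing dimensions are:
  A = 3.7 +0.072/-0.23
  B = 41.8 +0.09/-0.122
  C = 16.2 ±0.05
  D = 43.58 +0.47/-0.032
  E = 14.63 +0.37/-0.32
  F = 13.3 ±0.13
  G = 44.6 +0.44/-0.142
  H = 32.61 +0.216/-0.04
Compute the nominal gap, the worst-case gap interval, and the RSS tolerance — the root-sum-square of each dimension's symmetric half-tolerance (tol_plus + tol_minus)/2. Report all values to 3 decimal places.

Stack each dimension's contribution:
  -A: nom -3.700 → Σnom=-3.700; wc +0.230/-0.072 → slack +0.230/-0.072; half-tol=0.151, Σhalf²=0.022801
  -B: nom -41.800 → Σnom=-45.500; wc +0.122/-0.090 → slack +0.352/-0.162; half-tol=0.106, Σhalf²=0.034037
  -C: nom -16.200 → Σnom=-61.700; wc +0.050/-0.050 → slack +0.402/-0.212; half-tol=0.050, Σhalf²=0.036537
  -D: nom -43.580 → Σnom=-105.280; wc +0.032/-0.470 → slack +0.434/-0.682; half-tol=0.251, Σhalf²=0.099538
  +E: nom +14.630 → Σnom=-90.650; wc +0.370/-0.320 → slack +0.804/-1.002; half-tol=0.345, Σhalf²=0.218563
  -F: nom -13.300 → Σnom=-103.950; wc +0.130/-0.130 → slack +0.934/-1.132; half-tol=0.130, Σhalf²=0.235463
  +G: nom +44.600 → Σnom=-59.350; wc +0.440/-0.142 → slack +1.374/-1.274; half-tol=0.291, Σhalf²=0.320144
  +H: nom +32.610 → Σnom=-26.740; wc +0.216/-0.040 → slack +1.590/-1.314; half-tol=0.128, Σhalf²=0.336528
Nominal = -26.740. Worst-case = [-26.740 - 1.314, -26.740 + 1.590] = [-28.054, -25.150]. RSS = √0.336528 = 0.580.

nominal=-26.740 wc=[-28.054,-25.150] rss=0.580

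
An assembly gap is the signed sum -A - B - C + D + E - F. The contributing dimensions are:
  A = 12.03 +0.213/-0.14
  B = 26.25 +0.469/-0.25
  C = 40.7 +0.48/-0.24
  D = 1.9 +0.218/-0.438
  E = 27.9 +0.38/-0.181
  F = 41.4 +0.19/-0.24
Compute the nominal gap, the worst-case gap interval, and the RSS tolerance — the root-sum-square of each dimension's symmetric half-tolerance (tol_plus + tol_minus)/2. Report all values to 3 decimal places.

nominal=-90.580 wc=[-92.551,-89.112] rss=0.723

Stack each dimension's contribution:
  -A: nom -12.030 → Σnom=-12.030; wc +0.140/-0.213 → slack +0.140/-0.213; half-tol=0.176, Σhalf²=0.031152
  -B: nom -26.250 → Σnom=-38.280; wc +0.250/-0.469 → slack +0.390/-0.682; half-tol=0.359, Σhalf²=0.160392
  -C: nom -40.700 → Σnom=-78.980; wc +0.240/-0.480 → slack +0.630/-1.162; half-tol=0.360, Σhalf²=0.289992
  +D: nom +1.900 → Σnom=-77.080; wc +0.218/-0.438 → slack +0.848/-1.600; half-tol=0.328, Σhalf²=0.397576
  +E: nom +27.900 → Σnom=-49.180; wc +0.380/-0.181 → slack +1.228/-1.781; half-tol=0.280, Σhalf²=0.476257
  -F: nom -41.400 → Σnom=-90.580; wc +0.240/-0.190 → slack +1.468/-1.971; half-tol=0.215, Σhalf²=0.522482
Nominal = -90.580. Worst-case = [-90.580 - 1.971, -90.580 + 1.468] = [-92.551, -89.112]. RSS = √0.522482 = 0.723.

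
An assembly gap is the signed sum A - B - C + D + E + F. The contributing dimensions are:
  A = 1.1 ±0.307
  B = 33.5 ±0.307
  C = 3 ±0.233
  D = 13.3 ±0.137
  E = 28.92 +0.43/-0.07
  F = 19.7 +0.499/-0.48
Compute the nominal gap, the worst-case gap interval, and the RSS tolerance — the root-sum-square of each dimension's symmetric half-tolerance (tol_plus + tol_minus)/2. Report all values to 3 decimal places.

nominal=26.520 wc=[24.986,28.433] rss=0.751

Stack each dimension's contribution:
  +A: nom +1.100 → Σnom=1.100; wc +0.307/-0.307 → slack +0.307/-0.307; half-tol=0.307, Σhalf²=0.094249
  -B: nom -33.500 → Σnom=-32.400; wc +0.307/-0.307 → slack +0.614/-0.614; half-tol=0.307, Σhalf²=0.188498
  -C: nom -3.000 → Σnom=-35.400; wc +0.233/-0.233 → slack +0.847/-0.847; half-tol=0.233, Σhalf²=0.242787
  +D: nom +13.300 → Σnom=-22.100; wc +0.137/-0.137 → slack +0.984/-0.984; half-tol=0.137, Σhalf²=0.261556
  +E: nom +28.920 → Σnom=6.820; wc +0.430/-0.070 → slack +1.414/-1.054; half-tol=0.250, Σhalf²=0.324056
  +F: nom +19.700 → Σnom=26.520; wc +0.499/-0.480 → slack +1.913/-1.534; half-tol=0.489, Σhalf²=0.563666
Nominal = 26.520. Worst-case = [26.520 - 1.534, 26.520 + 1.913] = [24.986, 28.433]. RSS = √0.563666 = 0.751.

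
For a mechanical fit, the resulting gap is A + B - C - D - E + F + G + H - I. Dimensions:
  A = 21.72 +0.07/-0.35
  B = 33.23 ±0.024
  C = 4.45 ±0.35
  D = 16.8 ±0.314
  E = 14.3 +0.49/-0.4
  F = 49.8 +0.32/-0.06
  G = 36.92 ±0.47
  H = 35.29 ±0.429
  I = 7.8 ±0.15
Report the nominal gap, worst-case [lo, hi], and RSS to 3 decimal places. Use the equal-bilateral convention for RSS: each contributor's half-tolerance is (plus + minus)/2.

Stack each dimension's contribution:
  +A: nom +21.720 → Σnom=21.720; wc +0.070/-0.350 → slack +0.070/-0.350; half-tol=0.210, Σhalf²=0.044100
  +B: nom +33.230 → Σnom=54.950; wc +0.024/-0.024 → slack +0.094/-0.374; half-tol=0.024, Σhalf²=0.044676
  -C: nom -4.450 → Σnom=50.500; wc +0.350/-0.350 → slack +0.444/-0.724; half-tol=0.350, Σhalf²=0.167176
  -D: nom -16.800 → Σnom=33.700; wc +0.314/-0.314 → slack +0.758/-1.038; half-tol=0.314, Σhalf²=0.265772
  -E: nom -14.300 → Σnom=19.400; wc +0.400/-0.490 → slack +1.158/-1.528; half-tol=0.445, Σhalf²=0.463797
  +F: nom +49.800 → Σnom=69.200; wc +0.320/-0.060 → slack +1.478/-1.588; half-tol=0.190, Σhalf²=0.499897
  +G: nom +36.920 → Σnom=106.120; wc +0.470/-0.470 → slack +1.948/-2.058; half-tol=0.470, Σhalf²=0.720797
  +H: nom +35.290 → Σnom=141.410; wc +0.429/-0.429 → slack +2.377/-2.487; half-tol=0.429, Σhalf²=0.904838
  -I: nom -7.800 → Σnom=133.610; wc +0.150/-0.150 → slack +2.527/-2.637; half-tol=0.150, Σhalf²=0.927338
Nominal = 133.610. Worst-case = [133.610 - 2.637, 133.610 + 2.527] = [130.973, 136.137]. RSS = √0.927338 = 0.963.

nominal=133.610 wc=[130.973,136.137] rss=0.963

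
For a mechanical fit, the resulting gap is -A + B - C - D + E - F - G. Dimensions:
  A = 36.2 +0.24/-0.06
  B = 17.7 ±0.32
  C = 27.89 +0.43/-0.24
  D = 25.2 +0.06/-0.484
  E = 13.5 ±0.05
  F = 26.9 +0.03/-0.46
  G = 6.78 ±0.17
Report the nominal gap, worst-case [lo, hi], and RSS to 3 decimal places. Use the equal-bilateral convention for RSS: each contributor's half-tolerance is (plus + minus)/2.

nominal=-91.770 wc=[-93.070,-89.986] rss=0.634

Stack each dimension's contribution:
  -A: nom -36.200 → Σnom=-36.200; wc +0.060/-0.240 → slack +0.060/-0.240; half-tol=0.150, Σhalf²=0.022500
  +B: nom +17.700 → Σnom=-18.500; wc +0.320/-0.320 → slack +0.380/-0.560; half-tol=0.320, Σhalf²=0.124900
  -C: nom -27.890 → Σnom=-46.390; wc +0.240/-0.430 → slack +0.620/-0.990; half-tol=0.335, Σhalf²=0.237125
  -D: nom -25.200 → Σnom=-71.590; wc +0.484/-0.060 → slack +1.104/-1.050; half-tol=0.272, Σhalf²=0.311109
  +E: nom +13.500 → Σnom=-58.090; wc +0.050/-0.050 → slack +1.154/-1.100; half-tol=0.050, Σhalf²=0.313609
  -F: nom -26.900 → Σnom=-84.990; wc +0.460/-0.030 → slack +1.614/-1.130; half-tol=0.245, Σhalf²=0.373634
  -G: nom -6.780 → Σnom=-91.770; wc +0.170/-0.170 → slack +1.784/-1.300; half-tol=0.170, Σhalf²=0.402534
Nominal = -91.770. Worst-case = [-91.770 - 1.300, -91.770 + 1.784] = [-93.070, -89.986]. RSS = √0.402534 = 0.634.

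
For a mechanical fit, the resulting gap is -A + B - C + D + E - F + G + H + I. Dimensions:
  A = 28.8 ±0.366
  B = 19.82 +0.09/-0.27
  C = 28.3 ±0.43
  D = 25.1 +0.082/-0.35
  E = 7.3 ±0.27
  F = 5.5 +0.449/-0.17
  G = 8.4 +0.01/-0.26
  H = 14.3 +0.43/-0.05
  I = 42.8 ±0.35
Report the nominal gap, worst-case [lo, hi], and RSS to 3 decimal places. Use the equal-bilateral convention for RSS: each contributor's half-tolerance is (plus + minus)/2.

nominal=55.120 wc=[52.325,57.318] rss=0.875

Stack each dimension's contribution:
  -A: nom -28.800 → Σnom=-28.800; wc +0.366/-0.366 → slack +0.366/-0.366; half-tol=0.366, Σhalf²=0.133956
  +B: nom +19.820 → Σnom=-8.980; wc +0.090/-0.270 → slack +0.456/-0.636; half-tol=0.180, Σhalf²=0.166356
  -C: nom -28.300 → Σnom=-37.280; wc +0.430/-0.430 → slack +0.886/-1.066; half-tol=0.430, Σhalf²=0.351256
  +D: nom +25.100 → Σnom=-12.180; wc +0.082/-0.350 → slack +0.968/-1.416; half-tol=0.216, Σhalf²=0.397912
  +E: nom +7.300 → Σnom=-4.880; wc +0.270/-0.270 → slack +1.238/-1.686; half-tol=0.270, Σhalf²=0.470812
  -F: nom -5.500 → Σnom=-10.380; wc +0.170/-0.449 → slack +1.408/-2.135; half-tol=0.309, Σhalf²=0.566602
  +G: nom +8.400 → Σnom=-1.980; wc +0.010/-0.260 → slack +1.418/-2.395; half-tol=0.135, Σhalf²=0.584827
  +H: nom +14.300 → Σnom=12.320; wc +0.430/-0.050 → slack +1.848/-2.445; half-tol=0.240, Σhalf²=0.642427
  +I: nom +42.800 → Σnom=55.120; wc +0.350/-0.350 → slack +2.198/-2.795; half-tol=0.350, Σhalf²=0.764927
Nominal = 55.120. Worst-case = [55.120 - 2.795, 55.120 + 2.198] = [52.325, 57.318]. RSS = √0.764927 = 0.875.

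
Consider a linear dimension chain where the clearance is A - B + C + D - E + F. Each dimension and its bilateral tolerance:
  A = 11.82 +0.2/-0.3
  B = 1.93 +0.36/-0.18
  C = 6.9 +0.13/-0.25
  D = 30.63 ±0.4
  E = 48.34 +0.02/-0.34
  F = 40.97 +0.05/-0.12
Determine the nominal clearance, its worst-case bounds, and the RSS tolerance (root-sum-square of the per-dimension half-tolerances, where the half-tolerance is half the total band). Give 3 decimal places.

nominal=40.050 wc=[38.600,41.350] rss=0.609

Stack each dimension's contribution:
  +A: nom +11.820 → Σnom=11.820; wc +0.200/-0.300 → slack +0.200/-0.300; half-tol=0.250, Σhalf²=0.062500
  -B: nom -1.930 → Σnom=9.890; wc +0.180/-0.360 → slack +0.380/-0.660; half-tol=0.270, Σhalf²=0.135400
  +C: nom +6.900 → Σnom=16.790; wc +0.130/-0.250 → slack +0.510/-0.910; half-tol=0.190, Σhalf²=0.171500
  +D: nom +30.630 → Σnom=47.420; wc +0.400/-0.400 → slack +0.910/-1.310; half-tol=0.400, Σhalf²=0.331500
  -E: nom -48.340 → Σnom=-0.920; wc +0.340/-0.020 → slack +1.250/-1.330; half-tol=0.180, Σhalf²=0.363900
  +F: nom +40.970 → Σnom=40.050; wc +0.050/-0.120 → slack +1.300/-1.450; half-tol=0.085, Σhalf²=0.371125
Nominal = 40.050. Worst-case = [40.050 - 1.450, 40.050 + 1.300] = [38.600, 41.350]. RSS = √0.371125 = 0.609.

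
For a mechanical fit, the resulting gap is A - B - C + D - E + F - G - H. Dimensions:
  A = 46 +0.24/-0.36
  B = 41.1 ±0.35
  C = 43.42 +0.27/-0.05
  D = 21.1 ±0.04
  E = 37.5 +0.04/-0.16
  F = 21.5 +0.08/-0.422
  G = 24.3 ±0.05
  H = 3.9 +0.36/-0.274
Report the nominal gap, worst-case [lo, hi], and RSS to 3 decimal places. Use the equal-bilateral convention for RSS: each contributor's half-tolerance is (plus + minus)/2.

nominal=-61.620 wc=[-63.512,-60.376] rss=0.645

Stack each dimension's contribution:
  +A: nom +46.000 → Σnom=46.000; wc +0.240/-0.360 → slack +0.240/-0.360; half-tol=0.300, Σhalf²=0.090000
  -B: nom -41.100 → Σnom=4.900; wc +0.350/-0.350 → slack +0.590/-0.710; half-tol=0.350, Σhalf²=0.212500
  -C: nom -43.420 → Σnom=-38.520; wc +0.050/-0.270 → slack +0.640/-0.980; half-tol=0.160, Σhalf²=0.238100
  +D: nom +21.100 → Σnom=-17.420; wc +0.040/-0.040 → slack +0.680/-1.020; half-tol=0.040, Σhalf²=0.239700
  -E: nom -37.500 → Σnom=-54.920; wc +0.160/-0.040 → slack +0.840/-1.060; half-tol=0.100, Σhalf²=0.249700
  +F: nom +21.500 → Σnom=-33.420; wc +0.080/-0.422 → slack +0.920/-1.482; half-tol=0.251, Σhalf²=0.312701
  -G: nom -24.300 → Σnom=-57.720; wc +0.050/-0.050 → slack +0.970/-1.532; half-tol=0.050, Σhalf²=0.315201
  -H: nom -3.900 → Σnom=-61.620; wc +0.274/-0.360 → slack +1.244/-1.892; half-tol=0.317, Σhalf²=0.415690
Nominal = -61.620. Worst-case = [-61.620 - 1.892, -61.620 + 1.244] = [-63.512, -60.376]. RSS = √0.415690 = 0.645.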